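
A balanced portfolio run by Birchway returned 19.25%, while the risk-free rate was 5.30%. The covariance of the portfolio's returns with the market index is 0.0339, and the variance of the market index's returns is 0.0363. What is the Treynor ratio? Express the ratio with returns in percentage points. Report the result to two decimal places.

14.94

β = Cov / Var = 0.0339 / 0.0363 = 0.9339
Treynor = (Rp − Rf) / β = (19.25% − 5.30%) / 0.9339 = 13.95 / 0.9339 = 14.9374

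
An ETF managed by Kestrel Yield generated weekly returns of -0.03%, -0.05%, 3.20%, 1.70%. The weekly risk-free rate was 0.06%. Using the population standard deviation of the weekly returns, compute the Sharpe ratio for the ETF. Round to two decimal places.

0.85

r̄ = (-0.03 − 0.05 + 3.2 + 1.7) / 4 = 1.2050%
Σ(r − r̄)² = (-0.03 − 1.2050)² + (-0.05 − 1.2050)² + (3.2 − 1.2050)² + … = 7.3253
population σ = √(7.3253 / 4) = √1.8313 = 1.3533%
Sharpe = (r̄ − rf) / σ = (1.2050 − 0.06) / 1.3533 = 1.1450 / 1.3533 = 0.8461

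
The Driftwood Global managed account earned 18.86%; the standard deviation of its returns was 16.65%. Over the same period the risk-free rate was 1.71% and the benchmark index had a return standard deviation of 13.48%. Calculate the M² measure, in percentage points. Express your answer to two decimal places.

Sharpe = (Rp − Rf) / σp = (18.86% − 1.71%) / 16.65% = 1.0300
M² = Rf + Sharpe × σm = 1.71% + 1.0300 × 13.48% = 15.5944%

15.59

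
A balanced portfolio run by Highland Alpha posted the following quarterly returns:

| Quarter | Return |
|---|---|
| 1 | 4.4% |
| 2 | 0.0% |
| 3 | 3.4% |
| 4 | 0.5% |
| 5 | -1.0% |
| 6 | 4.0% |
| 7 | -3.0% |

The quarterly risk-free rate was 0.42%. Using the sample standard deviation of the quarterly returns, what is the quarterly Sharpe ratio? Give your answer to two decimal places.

r̄ = (4.4 + 0 + 3.4 + 0.5 − 1 + 4 − 3) / 7 = 1.1857%
Σ(r − r̄)² = 47.3286; sample σ = √(47.3286/6) = 2.8086%
Sharpe = (r̄ − rf) / σ = (1.1857 − 0.42) / 2.8086 = 0.7657 / 2.8086 = 0.2726

0.27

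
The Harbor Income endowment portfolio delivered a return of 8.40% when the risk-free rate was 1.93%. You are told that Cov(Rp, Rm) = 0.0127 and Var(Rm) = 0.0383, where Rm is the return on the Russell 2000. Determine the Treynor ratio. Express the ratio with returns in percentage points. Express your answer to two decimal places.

β = Cov / Var = 0.0127 / 0.0383 = 0.3316
Treynor = (Rp − Rf) / β = (8.40% − 1.93%) / 0.3316 = 6.47 / 0.3316 = 19.5115

19.51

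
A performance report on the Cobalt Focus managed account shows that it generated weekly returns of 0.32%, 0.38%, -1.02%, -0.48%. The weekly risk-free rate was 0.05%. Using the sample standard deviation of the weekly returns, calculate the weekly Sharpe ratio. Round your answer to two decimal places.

Mean return r̄ = -0.800 / 4 = -0.2000%
Σ(r − r̄)² = 1.3576; sample σ = √(1.3576/3) = 0.6727%
Sharpe = (r̄ − rf) / σ = (-0.2000 − 0.05) / 0.6727 = -0.2500 / 0.6727 = -0.3716

-0.37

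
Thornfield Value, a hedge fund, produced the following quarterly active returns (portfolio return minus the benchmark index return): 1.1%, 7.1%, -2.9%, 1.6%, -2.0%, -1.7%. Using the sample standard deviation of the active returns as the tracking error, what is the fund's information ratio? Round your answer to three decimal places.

r̄ = (1.1 + 7.1 − 2.9 + 1.6 − 2 − 1.7) / 6 = 0.5333%
Σ(r − r̄)² = (1.1 − 0.5333)² + (7.1 − 0.5333)² + … = 67.7733
sample σ = √(67.7733 / 5) = √13.5547 = 3.6817%
IR = r̄ / tracking error = 0.5333 / 3.6817 = 0.1449

0.145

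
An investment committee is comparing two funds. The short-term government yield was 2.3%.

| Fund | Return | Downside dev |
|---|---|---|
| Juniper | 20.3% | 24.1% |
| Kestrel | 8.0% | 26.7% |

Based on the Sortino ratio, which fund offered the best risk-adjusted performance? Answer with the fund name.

Juniper: Sortino ratio = (20.3% − 2.3%) / 24.1% = 0.747
Kestrel: Sortino ratio = (8.0% − 2.3%) / 26.7% = 0.213
Highest: Juniper (0.747).

Juniper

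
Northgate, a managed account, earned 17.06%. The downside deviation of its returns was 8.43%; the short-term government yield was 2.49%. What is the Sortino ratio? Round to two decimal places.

Sortino = (Rp − Rf) / σd = (17.06% − 2.49%) / 8.43% = 14.57% / 8.43% = 1.7284

1.73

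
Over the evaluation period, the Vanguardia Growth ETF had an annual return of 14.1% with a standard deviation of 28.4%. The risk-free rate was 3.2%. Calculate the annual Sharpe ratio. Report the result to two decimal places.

0.38

Sharpe = (Rp − Rf) / σp = (14.1% − 3.2%) / 28.4% = 10.90% / 28.4% = 0.3838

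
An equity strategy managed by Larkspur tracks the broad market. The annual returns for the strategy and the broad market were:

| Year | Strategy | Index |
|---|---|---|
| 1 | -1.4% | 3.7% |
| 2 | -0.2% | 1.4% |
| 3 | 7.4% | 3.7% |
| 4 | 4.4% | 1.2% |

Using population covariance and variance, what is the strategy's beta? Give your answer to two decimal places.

r̄p = 2.5500%,  r̄m = 2.5000%
Cov = Σ(rp − r̄p)(rm − r̄m) / 4 = 0.4250
Var(rm) = Σ(rm − r̄m)² / 4 = 1.4450
β = Cov / Var = 0.4250 / 1.4450 = 0.2941

0.29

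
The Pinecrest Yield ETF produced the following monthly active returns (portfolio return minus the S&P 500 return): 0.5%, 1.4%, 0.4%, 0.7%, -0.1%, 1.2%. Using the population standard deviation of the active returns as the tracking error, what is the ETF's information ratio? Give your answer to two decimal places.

Mean return μ = 4.10 / 6 = 0.6833%
Σ(r − μ)² = (0.5 − 0.6833)² + (1.4 − 0.6833)² + (0.4 − 0.6833)² + … = 1.5083
σ = √[1.5083 / 6] = 0.5014%
IR = μ / tracking error = 0.6833 / 0.5014 = 1.3628

1.36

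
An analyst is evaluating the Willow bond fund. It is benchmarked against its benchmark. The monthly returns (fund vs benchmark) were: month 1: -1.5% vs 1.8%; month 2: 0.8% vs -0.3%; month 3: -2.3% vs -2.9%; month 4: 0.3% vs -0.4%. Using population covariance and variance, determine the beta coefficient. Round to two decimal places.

0.22

r̄p = -0.6750%,  r̄m = -0.4500%
Cov = Σ(rp − r̄p)(rm − r̄m) / 4 = 0.5988
Var(rm) = Σ(rm − r̄m)² / 4 = 2.7725
β = Cov / Var = 0.5988 / 2.7725 = 0.2160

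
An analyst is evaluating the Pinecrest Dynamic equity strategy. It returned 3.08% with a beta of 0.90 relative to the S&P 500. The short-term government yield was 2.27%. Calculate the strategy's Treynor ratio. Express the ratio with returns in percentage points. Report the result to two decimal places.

0.90

Treynor = (Rp − Rf) / β = (3.08% − 2.27%) / 0.90 = 0.81 / 0.90 = 0.9000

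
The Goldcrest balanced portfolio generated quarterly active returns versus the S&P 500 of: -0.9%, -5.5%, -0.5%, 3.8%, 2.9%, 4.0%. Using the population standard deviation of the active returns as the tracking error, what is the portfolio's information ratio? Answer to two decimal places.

0.19

r̄ = (-0.9 − 5.5 − 0.5 + 3.8 + 2.9 + 4) / 6 = 0.6333%
Σ(r − r̄)² = 67.7533; population σ = √(67.7533/6) = 3.3604%
IR = r̄ / tracking error = 0.6333 / 3.3604 = 0.1885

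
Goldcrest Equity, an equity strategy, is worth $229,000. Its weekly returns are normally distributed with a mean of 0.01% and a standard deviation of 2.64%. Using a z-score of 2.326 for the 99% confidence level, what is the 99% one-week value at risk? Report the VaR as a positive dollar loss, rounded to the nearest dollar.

Return at the 99% tail: μ − z·σ = 0.01% − 2.326 × 2.64% = 0.01 − 6.14064 = -6.13064%
VaR = −(-6.13064%) × $229,000 = 6.13064% × $229,000 = $14,039

$14,039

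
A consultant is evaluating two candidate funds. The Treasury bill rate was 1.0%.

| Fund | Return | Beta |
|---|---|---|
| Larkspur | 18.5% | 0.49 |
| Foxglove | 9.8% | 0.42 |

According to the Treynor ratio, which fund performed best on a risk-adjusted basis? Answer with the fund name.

Larkspur: Treynor = (18.5% − 1.0%) / 0.49 = 35.714
Foxglove: Treynor = (9.8% − 1.0%) / 0.42 = 20.952
Highest: Larkspur (35.714).

Larkspur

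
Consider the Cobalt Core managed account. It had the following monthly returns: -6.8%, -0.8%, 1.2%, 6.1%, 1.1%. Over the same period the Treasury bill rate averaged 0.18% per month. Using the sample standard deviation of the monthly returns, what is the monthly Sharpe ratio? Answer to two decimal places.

r̄ = (-6.8 − 0.8 + 1.2 + 6.1 + 1.1) / 5 = 0.1600%
Σ(r − r̄)² = (-6.8 − 0.1600)² + (-0.8 − 0.1600)² + … = 86.6120
σ = √[86.6120 / 4] = 4.6533%
Sharpe = (r̄ − rf) / σ = (0.1600 − 0.18) / 4.6533 = -0.0200 / 4.6533 = -0.0043

0.00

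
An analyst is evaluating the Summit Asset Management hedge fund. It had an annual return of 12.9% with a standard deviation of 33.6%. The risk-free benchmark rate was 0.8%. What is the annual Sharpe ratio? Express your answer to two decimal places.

0.36

Sharpe = (Rp − Rf) / σp = (12.9% − 0.8%) / 33.6% = 12.10% / 33.6% = 0.3601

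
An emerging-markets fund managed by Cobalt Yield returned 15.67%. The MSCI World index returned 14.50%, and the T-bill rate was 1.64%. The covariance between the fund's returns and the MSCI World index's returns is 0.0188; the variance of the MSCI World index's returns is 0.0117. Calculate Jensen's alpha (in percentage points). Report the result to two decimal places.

β = Cov / Var = 0.0188 / 0.0117 = 1.6068
E[R] = Rf + β(Rm − Rf) = 1.64% + 1.6068 × (14.50% − 1.64%) = 22.3034%
α = Rp − E[R] = 15.67% − 22.3034% = -6.6334

-6.63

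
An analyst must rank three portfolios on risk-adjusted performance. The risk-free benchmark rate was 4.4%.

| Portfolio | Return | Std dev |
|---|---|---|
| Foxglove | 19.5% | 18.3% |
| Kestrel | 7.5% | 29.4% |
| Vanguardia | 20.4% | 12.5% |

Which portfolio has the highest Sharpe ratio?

Vanguardia

Foxglove: Sharpe ratio = (19.5% − 4.4%) / 18.3% = 0.825
Kestrel: Sharpe ratio = (7.5% − 4.4%) / 29.4% = 0.105
Vanguardia: Sharpe ratio = (20.4% − 4.4%) / 12.5% = 1.280
Highest: Vanguardia (1.280).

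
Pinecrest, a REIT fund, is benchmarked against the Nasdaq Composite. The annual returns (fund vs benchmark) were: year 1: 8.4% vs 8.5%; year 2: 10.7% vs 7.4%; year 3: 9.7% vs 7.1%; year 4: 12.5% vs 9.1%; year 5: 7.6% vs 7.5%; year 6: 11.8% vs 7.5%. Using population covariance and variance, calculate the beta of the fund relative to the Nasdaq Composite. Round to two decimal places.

0.74

r̄p = 10.1167%,  r̄m = 7.8500%
Cov = Σ(rp − r̄p)(rm − r̄m) / 6 = 0.3675
Var(rm) = Σ(rm − r̄m)² / 6 = 0.4992
β = Cov / Var = 0.3675 / 0.4992 = 0.7362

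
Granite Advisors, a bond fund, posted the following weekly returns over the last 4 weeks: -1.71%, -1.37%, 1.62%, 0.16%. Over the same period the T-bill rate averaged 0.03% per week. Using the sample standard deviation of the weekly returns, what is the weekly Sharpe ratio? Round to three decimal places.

-0.232

r̄ = (-1.71 − 1.37 + 1.62 + 0.16) / 4 = -0.3250%
Σ(r − r̄)² = 7.0285; sample σ = √(7.0285/3) = 1.5306%
Sharpe = (r̄ − rf) / σ = (-0.3250 − 0.03) / 1.5306 = -0.3550 / 1.5306 = -0.2319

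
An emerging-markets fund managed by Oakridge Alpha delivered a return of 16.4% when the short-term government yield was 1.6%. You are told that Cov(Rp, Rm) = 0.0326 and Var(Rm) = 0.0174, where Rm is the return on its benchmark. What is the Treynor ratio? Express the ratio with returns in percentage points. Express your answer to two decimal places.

β = Cov / Var = 0.0326 / 0.0174 = 1.8736
Treynor = (Rp − Rf) / β = (16.4% − 1.6%) / 1.8736 = 14.80 / 1.8736 = 7.8992

7.90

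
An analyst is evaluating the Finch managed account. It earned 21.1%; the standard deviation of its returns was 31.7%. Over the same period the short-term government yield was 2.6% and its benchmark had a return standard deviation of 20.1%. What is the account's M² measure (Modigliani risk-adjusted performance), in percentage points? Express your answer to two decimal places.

Sharpe = (Rp − Rf) / σp = (21.1% − 2.6%) / 31.7% = 0.5836
M² = Rf + Sharpe × σm = 2.6% + 0.5836 × 20.1% = 14.3304%

14.33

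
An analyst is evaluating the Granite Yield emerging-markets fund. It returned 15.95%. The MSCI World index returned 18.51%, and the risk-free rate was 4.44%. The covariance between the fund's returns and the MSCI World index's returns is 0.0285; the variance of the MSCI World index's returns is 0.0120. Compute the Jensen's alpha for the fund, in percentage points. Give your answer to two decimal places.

β = Cov / Var = 0.0285 / 0.0120 = 2.3750
E[R] = Rf + β(Rm − Rf) = 4.44% + 2.3750 × (18.51% − 4.44%) = 37.8563%
α = Rp − E[R] = 15.95% − 37.8563% = -21.9063

-21.91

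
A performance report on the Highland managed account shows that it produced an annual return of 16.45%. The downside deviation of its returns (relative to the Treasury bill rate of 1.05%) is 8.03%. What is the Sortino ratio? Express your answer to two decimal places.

Sortino = (Rp − Rf) / σd = (16.45% − 1.05%) / 8.03% = 15.40% / 8.03% = 1.9178

1.92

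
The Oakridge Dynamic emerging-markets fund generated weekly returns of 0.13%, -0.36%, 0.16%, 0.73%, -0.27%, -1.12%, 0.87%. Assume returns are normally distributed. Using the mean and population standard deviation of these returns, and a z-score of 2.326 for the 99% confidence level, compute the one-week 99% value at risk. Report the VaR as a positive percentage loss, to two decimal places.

1.45

r̄ = (0.13 − 0.36 + 0.16 + 0.73 − 0.27 − 1.12 + 0.87) / 7 = 0.140 / 7 = 0.0200%
Population std dev = √[2.7864 / 7] = 0.6309%
VaR = −(r̄ − z·σ) = −(0.0200 − 2.326 × 0.6309) = −(-1.4475) = 1.4475%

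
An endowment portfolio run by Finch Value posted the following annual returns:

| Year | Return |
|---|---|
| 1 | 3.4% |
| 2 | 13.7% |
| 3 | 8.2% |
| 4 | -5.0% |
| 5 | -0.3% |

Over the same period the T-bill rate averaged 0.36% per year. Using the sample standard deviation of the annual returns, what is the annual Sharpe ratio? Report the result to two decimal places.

0.50

r̄ = (3.4 + 13.7 + 8.2 − 5 − 0.3) / 5 = 4.0000%
Sample σ = √[Σ(r − r̄)² / 4] = √[211.5800 / 4] = √52.8950 = 7.2729%
Sharpe = (r̄ − rf) / σ = (4.0000 − 0.36) / 7.2729 = 3.6400 / 7.2729 = 0.5005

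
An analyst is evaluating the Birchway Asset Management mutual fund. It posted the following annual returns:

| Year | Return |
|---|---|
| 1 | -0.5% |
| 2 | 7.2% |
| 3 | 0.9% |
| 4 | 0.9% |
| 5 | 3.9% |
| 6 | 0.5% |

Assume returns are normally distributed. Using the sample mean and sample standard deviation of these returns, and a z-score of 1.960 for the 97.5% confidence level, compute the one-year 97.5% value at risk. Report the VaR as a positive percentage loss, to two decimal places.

r̄ = (-0.5 + 7.2 + 0.9 + 0.9 + 3.9 + 0.5) / 6 = 2.1500%
Σ(r − r̄)² = (-0.5 − 2.1500)² + (7.2 − 2.1500)² + (0.9 − 2.1500)² + … = 41.4350
sample σ = √(41.4350 / 5) = √8.2870 = 2.8787%
VaR = −(r̄ − z·σ) = −(2.1500 − 1.960 × 2.8787) = −(-3.4923) = 3.4923%

3.49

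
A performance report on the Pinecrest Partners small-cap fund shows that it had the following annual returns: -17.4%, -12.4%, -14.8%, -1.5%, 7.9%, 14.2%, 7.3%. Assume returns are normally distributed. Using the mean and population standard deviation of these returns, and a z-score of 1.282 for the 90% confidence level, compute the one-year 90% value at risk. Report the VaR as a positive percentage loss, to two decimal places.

17.36

r̄ = (-17.4 − 12.4 − 14.8 − 1.5 + 7.9 + 14.2 + 7.3) / 7 = -2.3857%
Σ(r − r̄)² = (-17.4 − (-2.3857))² + (-12.4 − (-2.3857))² + (-14.8 − (-2.3857))² + … = 955.3086
σ = √[955.3086 / 7] = 11.6822%
VaR = −(r̄ − z·σ) = −(-2.3857 − 1.282 × 11.6822) = −(-17.3623) = 17.3623%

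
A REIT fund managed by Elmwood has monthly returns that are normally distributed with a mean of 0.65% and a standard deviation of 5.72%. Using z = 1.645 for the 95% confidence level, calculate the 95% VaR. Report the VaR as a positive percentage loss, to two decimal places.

8.76

VaR (as % loss) = −(μ − z·σ) = −(0.65% − 1.645 × 5.72%) = −(-8.7594%) = 8.7594%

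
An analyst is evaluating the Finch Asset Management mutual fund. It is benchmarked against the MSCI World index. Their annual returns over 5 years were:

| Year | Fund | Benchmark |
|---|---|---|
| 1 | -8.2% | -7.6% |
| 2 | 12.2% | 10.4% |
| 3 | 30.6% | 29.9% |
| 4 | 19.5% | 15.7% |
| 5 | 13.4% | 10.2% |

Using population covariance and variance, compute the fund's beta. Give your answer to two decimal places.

r̄p = 13.5000%,  r̄m = 11.7200%
Cov = Σ(rp − r̄p)(rm − r̄m) / 5 = 151.1740
Var(rm) = Σ(rm − r̄m)² / 5 = 144.7336
β = Cov / Var = 151.1740 / 144.7336 = 1.0445

1.04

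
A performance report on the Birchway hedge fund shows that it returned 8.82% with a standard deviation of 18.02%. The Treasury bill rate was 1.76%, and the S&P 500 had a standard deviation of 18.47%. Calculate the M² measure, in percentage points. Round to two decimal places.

9.00

Sharpe = (Rp − Rf) / σp = (8.82% − 1.76%) / 18.02% = 0.3918
M² = Rf + Sharpe × σm = 1.76% + 0.3918 × 18.47% = 8.9965%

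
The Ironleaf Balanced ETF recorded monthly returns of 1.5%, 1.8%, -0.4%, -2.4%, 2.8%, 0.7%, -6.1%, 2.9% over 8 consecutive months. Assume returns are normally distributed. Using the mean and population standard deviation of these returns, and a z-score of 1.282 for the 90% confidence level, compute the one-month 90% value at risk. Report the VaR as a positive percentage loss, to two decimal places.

3.56

Mean return r̄ = 0.80 / 8 = 0.1000%
Σ(r − r̄)² = (1.5 − 0.1000)² + (1.8 − 0.1000)² + (-0.4 − 0.1000)² + … = 65.2800
population σ = √(65.2800 / 8) = √8.1600 = 2.8566%
VaR = −(r̄ − z·σ) = −(0.1000 − 1.282 × 2.8566) = −(-3.5622) = 3.5622%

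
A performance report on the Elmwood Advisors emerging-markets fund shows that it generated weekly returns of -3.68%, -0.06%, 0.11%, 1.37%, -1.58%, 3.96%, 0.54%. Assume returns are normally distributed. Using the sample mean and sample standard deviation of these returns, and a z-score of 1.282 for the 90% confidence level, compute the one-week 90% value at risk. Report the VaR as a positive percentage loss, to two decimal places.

2.95

Mean return μ = 0.660 / 7 = 0.0943%
Σ(r − μ)² = (-3.68 − 0.0943)² + (-0.06 − 0.0943)² + (0.11 − 0.0943)² + … = 33.8424
sample σ = √(33.8424 / 6) = √5.6404 = 2.3750%
VaR = −(μ − z·σ) = −(0.0943 − 1.282 × 2.3750) = −(-2.9505) = 2.9505%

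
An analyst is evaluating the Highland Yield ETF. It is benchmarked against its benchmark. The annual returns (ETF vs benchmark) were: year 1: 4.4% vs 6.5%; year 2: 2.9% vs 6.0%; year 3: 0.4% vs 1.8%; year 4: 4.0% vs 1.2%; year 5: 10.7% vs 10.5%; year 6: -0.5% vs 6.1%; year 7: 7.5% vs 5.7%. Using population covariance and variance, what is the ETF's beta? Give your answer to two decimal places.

0.76

r̄p = 4.2000%,  r̄m = 5.4000%
Cov = Σ(rp − r̄p)(rm − r̄m) / 7 = 6.4014
Var(rm) = Σ(rm − r̄m)² / 7 = 8.3943
β = Cov / Var = 6.4014 / 8.3943 = 0.7626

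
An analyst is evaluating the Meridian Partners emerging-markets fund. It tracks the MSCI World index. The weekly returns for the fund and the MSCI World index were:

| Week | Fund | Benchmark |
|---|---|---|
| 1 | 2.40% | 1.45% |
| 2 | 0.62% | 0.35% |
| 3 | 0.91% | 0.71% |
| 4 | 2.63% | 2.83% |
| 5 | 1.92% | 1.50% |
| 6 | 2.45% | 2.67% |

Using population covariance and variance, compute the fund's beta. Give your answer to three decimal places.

0.770

r̄p = 1.8217%,  r̄m = 1.5850%
Cov = Σ(rp − r̄p)(rm − r̄m) / 6 = 0.6472
Var(rm) = Σ(rm − r̄m)² / 6 = 0.8406
β = Cov / Var = 0.6472 / 0.8406 = 0.7699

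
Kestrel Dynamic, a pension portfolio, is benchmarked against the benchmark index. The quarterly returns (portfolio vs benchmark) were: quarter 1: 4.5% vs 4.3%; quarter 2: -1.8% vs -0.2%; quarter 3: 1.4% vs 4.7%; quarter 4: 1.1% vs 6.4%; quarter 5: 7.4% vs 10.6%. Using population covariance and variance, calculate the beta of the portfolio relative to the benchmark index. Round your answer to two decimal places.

r̄p = 2.5200%,  r̄m = 5.1600%
Cov = Σ(rp − r̄p)(rm − r̄m) / 5 = 9.3508
Var(rm) = Σ(rm − r̄m)² / 5 = 12.1624
β = Cov / Var = 9.3508 / 12.1624 = 0.7688

0.77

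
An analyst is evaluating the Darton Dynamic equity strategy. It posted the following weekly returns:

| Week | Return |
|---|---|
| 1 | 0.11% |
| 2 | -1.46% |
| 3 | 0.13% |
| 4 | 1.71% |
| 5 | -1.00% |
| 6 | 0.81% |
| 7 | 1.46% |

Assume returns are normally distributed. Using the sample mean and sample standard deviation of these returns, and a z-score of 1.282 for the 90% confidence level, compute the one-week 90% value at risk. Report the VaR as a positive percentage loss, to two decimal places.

1.27

μ = (0.11 − 1.46 + 0.13 + 1.71 − 1 + 0.81 + 1.46) / 7 = 0.2514%
Sample std dev = √[8.4299 / 6] = 1.1853%
VaR = −(μ − z·σ) = −(0.2514 − 1.282 × 1.1853) = −(-1.2682) = 1.2682%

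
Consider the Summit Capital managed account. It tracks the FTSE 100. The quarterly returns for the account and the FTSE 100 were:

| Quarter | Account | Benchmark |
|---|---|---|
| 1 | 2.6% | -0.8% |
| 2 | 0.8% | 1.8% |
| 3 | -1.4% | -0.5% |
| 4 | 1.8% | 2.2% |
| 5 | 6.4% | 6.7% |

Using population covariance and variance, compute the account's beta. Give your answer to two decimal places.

0.77

r̄p = 2.0400%,  r̄m = 1.8800%
Cov = Σ(rp − r̄p)(rm − r̄m) / 5 = 5.5448
Var(rm) = Σ(rm − r̄m)² / 5 = 7.2376
β = Cov / Var = 5.5448 / 7.2376 = 0.7661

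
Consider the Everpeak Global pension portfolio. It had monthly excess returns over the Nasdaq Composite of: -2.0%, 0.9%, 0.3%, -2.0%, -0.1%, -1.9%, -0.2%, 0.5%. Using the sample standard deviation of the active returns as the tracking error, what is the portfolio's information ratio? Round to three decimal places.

-0.464

Mean return r̄ = -4.50 / 8 = -0.5625%
Σ(r − r̄)² = 10.2788; sample σ = √(10.2788/7) = 1.2118%
IR = r̄ / tracking error = -0.5625 / 1.2118 = -0.4642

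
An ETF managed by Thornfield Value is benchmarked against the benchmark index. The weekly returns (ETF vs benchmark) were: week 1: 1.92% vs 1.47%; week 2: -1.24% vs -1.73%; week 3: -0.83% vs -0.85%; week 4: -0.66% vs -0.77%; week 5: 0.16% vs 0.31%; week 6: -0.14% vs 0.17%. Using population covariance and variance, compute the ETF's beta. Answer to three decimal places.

0.961

r̄p = -0.1317%,  r̄m = -0.2333%
Cov = Σ(rp − r̄p)(rm − r̄m) / 6 = 1.0038
Var(rm) = Σ(rm − r̄m)² / 6 = 1.0446
β = Cov / Var = 1.0038 / 1.0446 = 0.9609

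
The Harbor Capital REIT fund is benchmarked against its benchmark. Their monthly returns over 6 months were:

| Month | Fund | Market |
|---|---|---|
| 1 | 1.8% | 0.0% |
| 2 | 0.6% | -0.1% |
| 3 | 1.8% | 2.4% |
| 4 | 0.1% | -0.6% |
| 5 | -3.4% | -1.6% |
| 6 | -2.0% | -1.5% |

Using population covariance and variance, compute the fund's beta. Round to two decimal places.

r̄p = -0.1833%,  r̄m = -0.2333%
Cov = Σ(rp − r̄p)(rm − r̄m) / 6 = 2.0639
Var(rm) = Σ(rm − r̄m)² / 6 = 1.7689
β = Cov / Var = 2.0639 / 1.7689 = 1.1668

1.17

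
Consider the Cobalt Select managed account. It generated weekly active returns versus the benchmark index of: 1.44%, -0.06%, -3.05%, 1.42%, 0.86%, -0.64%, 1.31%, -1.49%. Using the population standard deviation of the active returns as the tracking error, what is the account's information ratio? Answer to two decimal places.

-0.02

Mean return r̄ = -0.210 / 8 = -0.0263%
Σ(r − r̄)² = (1.44 − (-0.0263))² + (-0.06 − (-0.0263))² + (-3.05 − (-0.0263))² + … = 18.4760
population σ = √(18.4760 / 8) = √2.3095 = 1.5197%
IR = r̄ / tracking error = -0.0263 / 1.5197 = -0.0173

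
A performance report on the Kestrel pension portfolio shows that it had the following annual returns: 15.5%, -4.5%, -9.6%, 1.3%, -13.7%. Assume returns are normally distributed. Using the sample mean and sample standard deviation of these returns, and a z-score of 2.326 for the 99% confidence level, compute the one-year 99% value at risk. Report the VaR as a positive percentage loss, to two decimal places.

28.67

Mean return μ = -11.00 / 5 = -2.2000%
Σ(r − μ)² = (15.5 − (-2.2000))² + (-4.5 − (-2.2000))² + (-9.6 − (-2.2000))² + … = 517.8400
σ = √[517.8400 / 4] = 11.3780%
VaR = −(μ − z·σ) = −(-2.2000 − 2.326 × 11.3780) = −(-28.6652) = 28.6652%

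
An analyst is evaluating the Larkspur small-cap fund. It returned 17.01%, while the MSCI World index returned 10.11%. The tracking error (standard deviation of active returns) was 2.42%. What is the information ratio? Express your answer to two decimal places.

2.85

IR = (Rp − Rb) / TE = (17.01% − 10.11%) / 2.42% = 6.90% / 2.42% = 2.8512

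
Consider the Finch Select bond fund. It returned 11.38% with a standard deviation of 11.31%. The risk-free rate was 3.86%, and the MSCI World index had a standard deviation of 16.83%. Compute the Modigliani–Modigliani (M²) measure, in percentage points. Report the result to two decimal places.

Sharpe = (Rp − Rf) / σp = (11.38% − 3.86%) / 11.31% = 0.6649
M² = Rf + Sharpe × σm = 3.86% + 0.6649 × 16.83% = 15.0503%

15.05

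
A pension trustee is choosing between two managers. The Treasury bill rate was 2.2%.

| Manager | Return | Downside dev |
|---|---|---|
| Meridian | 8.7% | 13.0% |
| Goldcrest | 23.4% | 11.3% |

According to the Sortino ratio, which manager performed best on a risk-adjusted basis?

Meridian: Sortino ratio = (8.7% − 2.2%) / 13.0% = 0.500
Goldcrest: Sortino ratio = (23.4% − 2.2%) / 11.3% = 1.876
Highest: Goldcrest (1.876).

Goldcrest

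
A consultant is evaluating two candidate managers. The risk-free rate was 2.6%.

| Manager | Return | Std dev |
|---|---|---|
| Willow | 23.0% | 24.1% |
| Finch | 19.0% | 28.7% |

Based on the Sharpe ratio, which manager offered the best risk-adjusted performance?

Willow: Sharpe ratio = (23.0% − 2.6%) / 24.1% = 0.846
Finch: Sharpe ratio = (19.0% − 2.6%) / 28.7% = 0.571
Highest: Willow (0.846).

Willow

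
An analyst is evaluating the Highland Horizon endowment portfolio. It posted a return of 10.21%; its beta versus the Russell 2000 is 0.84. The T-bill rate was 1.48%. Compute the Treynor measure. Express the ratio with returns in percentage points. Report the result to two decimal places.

Treynor = (Rp − Rf) / β = (10.21% − 1.48%) / 0.84 = 8.73 / 0.84 = 10.3929

10.39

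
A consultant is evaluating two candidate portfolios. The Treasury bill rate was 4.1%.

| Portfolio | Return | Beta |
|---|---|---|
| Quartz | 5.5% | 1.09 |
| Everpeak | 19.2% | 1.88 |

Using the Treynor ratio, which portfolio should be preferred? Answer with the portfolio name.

Everpeak

Quartz: Treynor = (5.5% − 4.1%) / 1.09 = 1.284
Everpeak: Treynor = (19.2% − 4.1%) / 1.88 = 8.032
Highest: Everpeak (8.032).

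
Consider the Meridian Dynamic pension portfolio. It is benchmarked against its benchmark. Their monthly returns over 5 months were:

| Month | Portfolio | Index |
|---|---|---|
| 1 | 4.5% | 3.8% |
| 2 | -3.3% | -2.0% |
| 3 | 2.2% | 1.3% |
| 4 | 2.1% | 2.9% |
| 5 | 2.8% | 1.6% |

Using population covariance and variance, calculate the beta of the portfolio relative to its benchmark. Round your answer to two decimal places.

1.25

r̄p = 1.6600%,  r̄m = 1.5200%
Cov = Σ(rp − r̄p)(rm − r̄m) / 5 = 4.9028
Var(rm) = Σ(rm − r̄m)² / 5 = 3.9096
β = Cov / Var = 4.9028 / 3.9096 = 1.2540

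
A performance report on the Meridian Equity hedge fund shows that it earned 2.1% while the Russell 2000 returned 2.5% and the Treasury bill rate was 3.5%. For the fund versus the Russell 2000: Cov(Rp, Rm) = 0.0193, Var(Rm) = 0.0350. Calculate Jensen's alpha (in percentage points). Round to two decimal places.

-0.85

β = Cov / Var = 0.0193 / 0.0350 = 0.5514
E[R] = Rf + β(Rm − Rf) = 3.5% + 0.5514 × (2.5% − 3.5%) = 2.9486%
α = Rp − E[R] = 2.1% − 2.9486% = -0.8486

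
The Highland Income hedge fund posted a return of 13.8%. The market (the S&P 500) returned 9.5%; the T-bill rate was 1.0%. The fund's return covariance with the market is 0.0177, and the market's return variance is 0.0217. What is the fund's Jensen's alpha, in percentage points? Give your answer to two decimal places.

5.87

β = Cov / Var = 0.0177 / 0.0217 = 0.8157
E[R] = Rf + β(Rm − Rf) = 1.0% + 0.8157 × (9.5% − 1.0%) = 7.9335%
α = Rp − E[R] = 13.8% − 7.9335% = 5.8665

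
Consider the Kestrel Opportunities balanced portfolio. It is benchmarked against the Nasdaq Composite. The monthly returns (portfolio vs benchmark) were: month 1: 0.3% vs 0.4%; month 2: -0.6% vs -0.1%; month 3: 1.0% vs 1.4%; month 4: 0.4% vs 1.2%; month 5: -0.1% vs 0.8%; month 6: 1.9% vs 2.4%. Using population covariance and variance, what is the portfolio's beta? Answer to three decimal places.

0.953

r̄p = 0.4833%,  r̄m = 1.0167%
Cov = Σ(rp − r̄p)(rm − r̄m) / 6 = 0.5986
Var(rm) = Σ(rm − r̄m)² / 6 = 0.6281
β = Cov / Var = 0.5986 / 0.6281 = 0.9530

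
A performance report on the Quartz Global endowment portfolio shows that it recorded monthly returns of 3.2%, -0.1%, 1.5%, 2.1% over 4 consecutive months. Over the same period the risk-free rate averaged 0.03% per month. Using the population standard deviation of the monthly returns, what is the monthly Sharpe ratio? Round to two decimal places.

1.38

μ = (3.2 − 0.1 + 1.5 + 2.1) / 4 = 6.70 / 4 = 1.6750%
Population σ = √[Σ(r − μ)² / 4] = √[5.6875 / 4] = √1.4219 = 1.1924%
Sharpe = (μ − rf) / σ = (1.6750 − 0.03) / 1.1924 = 1.6450 / 1.1924 = 1.3796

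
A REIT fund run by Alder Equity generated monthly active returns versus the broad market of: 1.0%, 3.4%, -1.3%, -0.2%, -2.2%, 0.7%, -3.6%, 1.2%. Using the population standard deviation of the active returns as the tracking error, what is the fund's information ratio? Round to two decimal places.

μ = (1 + 3.4 − 1.3 − 0.2 − 2.2 + 0.7 − 3.6 + 1.2) / 8 = -1.00 / 8 = -0.1250%
Σ(r − μ)² = (1 − (-0.1250))² + (3.4 − (-0.1250))² + (-1.3 − (-0.1250))² + … = 33.8950
σ = √[33.8950 / 8] = 2.0584%
IR = μ / tracking error = -0.1250 / 2.0584 = -0.0607

-0.06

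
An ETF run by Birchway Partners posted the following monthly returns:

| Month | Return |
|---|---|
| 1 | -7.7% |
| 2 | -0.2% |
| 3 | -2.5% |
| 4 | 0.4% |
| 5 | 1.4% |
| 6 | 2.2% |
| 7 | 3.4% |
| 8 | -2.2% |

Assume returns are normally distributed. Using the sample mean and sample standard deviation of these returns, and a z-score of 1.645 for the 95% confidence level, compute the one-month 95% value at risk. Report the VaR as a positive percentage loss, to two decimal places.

6.40

Mean return r̄ = -5.20 / 8 = -0.6500%
Sample std dev = √[85.5600 / 7] = 3.4961%
VaR = −(r̄ − z·σ) = −(-0.6500 − 1.645 × 3.4961) = −(-6.4011) = 6.4011%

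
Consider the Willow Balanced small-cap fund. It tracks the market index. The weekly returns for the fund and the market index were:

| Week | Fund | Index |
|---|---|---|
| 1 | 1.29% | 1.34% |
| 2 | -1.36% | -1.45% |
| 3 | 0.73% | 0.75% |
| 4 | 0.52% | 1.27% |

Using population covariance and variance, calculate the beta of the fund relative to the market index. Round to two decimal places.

r̄p = 0.2950%,  r̄m = 0.4775%
Cov = Σ(rp − r̄p)(rm − r̄m) / 4 = 1.0863
Var(rm) = Σ(rm − r̄m)² / 4 = 1.2904
β = Cov / Var = 1.0863 / 1.2904 = 0.8418

0.84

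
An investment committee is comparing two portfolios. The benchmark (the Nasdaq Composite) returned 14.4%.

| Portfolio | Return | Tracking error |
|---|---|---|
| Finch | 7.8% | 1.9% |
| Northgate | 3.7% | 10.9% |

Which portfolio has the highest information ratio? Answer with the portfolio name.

Finch: IR = (7.8% − 14.4%) / 1.9% = -3.474
Northgate: IR = (3.7% − 14.4%) / 10.9% = -0.982
Highest: Northgate (-0.982).

Northgate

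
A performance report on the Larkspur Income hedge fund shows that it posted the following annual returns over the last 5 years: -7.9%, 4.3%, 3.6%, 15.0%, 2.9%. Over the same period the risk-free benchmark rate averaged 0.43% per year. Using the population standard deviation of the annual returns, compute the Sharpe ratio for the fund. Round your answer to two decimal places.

r̄ = (-7.9 + 4.3 + 3.6 + 15 + 2.9) / 5 = 17.90 / 5 = 3.5800%
Population σ = √[Σ(r − r̄)² / 5] = √[263.1880 / 5] = √52.6376 = 7.2552%
Sharpe = (r̄ − rf) / σ = (3.5800 − 0.43) / 7.2552 = 3.1500 / 7.2552 = 0.4342

0.43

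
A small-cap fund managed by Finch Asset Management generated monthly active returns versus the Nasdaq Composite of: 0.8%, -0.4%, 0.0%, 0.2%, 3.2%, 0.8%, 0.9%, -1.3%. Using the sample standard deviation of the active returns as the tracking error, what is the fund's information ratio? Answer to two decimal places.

0.40

μ = (0.8 − 0.4 + 0 + 0.2 + 3.2 + 0.8 + 0.9 − 1.3) / 8 = 0.5250%
Σ(r − μ)² = (0.8 − 0.5250)² + (-0.4 − 0.5250)² + (0 − 0.5250)² + … = 12.0150
σ = √[12.0150 / 7] = 1.3101%
IR = μ / tracking error = 0.5250 / 1.3101 = 0.4007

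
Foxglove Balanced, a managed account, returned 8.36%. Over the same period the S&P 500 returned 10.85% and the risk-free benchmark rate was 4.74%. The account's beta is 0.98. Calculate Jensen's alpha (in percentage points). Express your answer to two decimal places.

CAPM expected return = Rf + β(Rm − Rf) = 4.74% + 0.98 × (10.85% − 4.74%) = 4.74 + 0.98 × 6.11 = 10.7278%
Jensen's α = Rp − E[R] = 8.36% − 10.7278% = -2.3678

-2.37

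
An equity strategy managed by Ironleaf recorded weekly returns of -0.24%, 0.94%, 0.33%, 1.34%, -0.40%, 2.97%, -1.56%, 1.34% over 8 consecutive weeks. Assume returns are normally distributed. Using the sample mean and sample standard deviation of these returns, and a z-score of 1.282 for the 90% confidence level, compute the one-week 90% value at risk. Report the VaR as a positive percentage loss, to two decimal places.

1.18

Mean return μ = 4.720 / 8 = 0.5900%
Sample σ = √[Σ(r − μ)² / 7] = √[13.2710 / 7] = √1.8959 = 1.3769%
VaR = −(μ − z·σ) = −(0.5900 − 1.282 × 1.3769) = −(-1.1752) = 1.1752%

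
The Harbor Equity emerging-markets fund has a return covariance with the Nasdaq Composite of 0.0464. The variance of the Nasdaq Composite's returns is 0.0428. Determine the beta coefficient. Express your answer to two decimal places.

β = Cov(Rp, Rm) / Var(Rm) = 0.0464 / 0.0428 = 1.0841

1.08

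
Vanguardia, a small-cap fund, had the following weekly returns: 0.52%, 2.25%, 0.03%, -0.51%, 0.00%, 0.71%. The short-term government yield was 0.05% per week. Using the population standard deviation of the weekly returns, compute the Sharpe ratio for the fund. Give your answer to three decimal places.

r̄ = (0.52 + 2.25 + 0.03 − 0.51 + 0 + 0.71) / 6 = 0.5000%
Σ(r − r̄)² = (0.52 − 0.5000)² + (2.25 − 0.5000)² + … = 4.5980
σ = √[4.5980 / 6] = 0.8754%
Sharpe = (r̄ − rf) / σ = (0.5000 − 0.05) / 0.8754 = 0.4500 / 0.8754 = 0.5141

0.514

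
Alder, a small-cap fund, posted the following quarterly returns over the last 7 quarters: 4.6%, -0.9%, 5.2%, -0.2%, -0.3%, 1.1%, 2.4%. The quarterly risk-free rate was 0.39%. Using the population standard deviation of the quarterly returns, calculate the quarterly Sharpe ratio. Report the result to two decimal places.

μ = (4.6 − 0.9 + 5.2 − 0.2 − 0.3 + 1.1 + 2.4) / 7 = 1.7000%
Σ(r − μ)² = (4.6 − 1.7000)² + (-0.9 − 1.7000)² + … = 35.8800
population σ = √(35.8800 / 7) = √5.1257 = 2.2640%
Sharpe = (μ − rf) / σ = (1.7000 − 0.39) / 2.2640 = 1.3100 / 2.2640 = 0.5786

0.58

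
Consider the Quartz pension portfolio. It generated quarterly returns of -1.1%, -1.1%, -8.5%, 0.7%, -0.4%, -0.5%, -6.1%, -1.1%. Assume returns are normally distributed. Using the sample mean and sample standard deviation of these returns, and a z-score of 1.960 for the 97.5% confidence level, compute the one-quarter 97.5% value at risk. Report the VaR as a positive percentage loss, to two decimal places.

r̄ = (-1.1 − 1.1 − 8.5 + 0.7 − 0.4 − 0.5 − 6.1 − 1.1) / 8 = -2.2625%
Sample std dev = √[73.0388 / 7] = 3.2302%
VaR = −(r̄ − z·σ) = −(-2.2625 − 1.960 × 3.2302) = −(-8.5937) = 8.5937%

8.59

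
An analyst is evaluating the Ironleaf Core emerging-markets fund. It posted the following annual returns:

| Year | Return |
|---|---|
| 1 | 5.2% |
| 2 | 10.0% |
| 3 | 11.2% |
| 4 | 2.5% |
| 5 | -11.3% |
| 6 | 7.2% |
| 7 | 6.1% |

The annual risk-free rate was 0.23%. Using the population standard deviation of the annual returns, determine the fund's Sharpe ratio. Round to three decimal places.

r̄ = (5.2 + 10 + 11.2 + 2.5 − 11.3 + 7.2 + 6.1) / 7 = 4.4143%
Population σ = √[Σ(r − r̄)² / 7] = √[339.0686 / 7] = √48.4384 = 6.9598%
Sharpe = (r̄ − rf) / σ = (4.4143 − 0.23) / 6.9598 = 4.1843 / 6.9598 = 0.6012

0.601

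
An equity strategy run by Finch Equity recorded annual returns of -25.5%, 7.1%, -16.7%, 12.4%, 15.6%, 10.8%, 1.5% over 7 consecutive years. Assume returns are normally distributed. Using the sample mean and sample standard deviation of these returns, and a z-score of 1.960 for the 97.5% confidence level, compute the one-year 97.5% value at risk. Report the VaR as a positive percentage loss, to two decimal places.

μ = (-25.5 + 7.1 − 16.7 + 12.4 + 15.6 + 10.8 + 1.5) / 7 = 5.20 / 7 = 0.7429%
Sample σ = √[Σ(r − μ)² / 6] = √[1491.6971 / 6] = √248.6162 = 15.7676%
VaR = −(μ − z·σ) = −(0.7429 − 1.960 × 15.7676) = −(-30.1616) = 30.1616%

30.16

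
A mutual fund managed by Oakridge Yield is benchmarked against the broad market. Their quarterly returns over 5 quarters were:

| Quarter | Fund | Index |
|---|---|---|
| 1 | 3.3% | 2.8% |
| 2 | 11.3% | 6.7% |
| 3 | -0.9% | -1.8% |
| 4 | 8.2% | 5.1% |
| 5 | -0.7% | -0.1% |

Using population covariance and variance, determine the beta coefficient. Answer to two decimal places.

r̄p = 4.2400%,  r̄m = 2.5400%
Cov = Σ(rp − r̄p)(rm − r̄m) / 5 = 14.9224
Var(rm) = Σ(rm − r̄m)² / 5 = 9.9464
β = Cov / Var = 14.9224 / 9.9464 = 1.5003

1.50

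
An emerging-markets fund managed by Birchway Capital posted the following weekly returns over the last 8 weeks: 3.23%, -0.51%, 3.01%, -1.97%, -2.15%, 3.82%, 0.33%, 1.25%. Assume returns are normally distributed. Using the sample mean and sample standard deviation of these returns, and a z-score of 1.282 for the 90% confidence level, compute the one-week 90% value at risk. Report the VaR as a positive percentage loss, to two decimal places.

μ = (3.23 − 0.51 + 3.01 − 1.97 − 2.15 + 3.82 + 0.33 + 1.25) / 8 = 0.8763%
Σ(r − μ)² = (3.23 − 0.8763)² + (-0.51 − 0.8763)² + (3.01 − 0.8763)² + … = 38.3778
σ = √[38.3778 / 7] = 2.3415%
VaR = −(μ − z·σ) = −(0.8763 − 1.282 × 2.3415) = −(-2.1255) = 2.1255%

2.13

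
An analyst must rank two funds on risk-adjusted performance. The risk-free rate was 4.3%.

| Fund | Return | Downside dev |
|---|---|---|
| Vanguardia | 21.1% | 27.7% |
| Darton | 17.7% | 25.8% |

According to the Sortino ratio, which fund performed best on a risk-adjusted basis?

Vanguardia: Sortino ratio = (21.1% − 4.3%) / 27.7% = 0.606
Darton: Sortino ratio = (17.7% − 4.3%) / 25.8% = 0.519
Highest: Vanguardia (0.606).

Vanguardia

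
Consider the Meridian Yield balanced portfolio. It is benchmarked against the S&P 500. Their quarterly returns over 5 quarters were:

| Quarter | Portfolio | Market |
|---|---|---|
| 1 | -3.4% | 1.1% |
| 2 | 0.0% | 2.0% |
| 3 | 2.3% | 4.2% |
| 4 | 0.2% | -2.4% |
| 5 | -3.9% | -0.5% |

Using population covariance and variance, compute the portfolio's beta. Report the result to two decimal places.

0.46

r̄p = -0.9600%,  r̄m = 0.8800%
Cov = Σ(rp − r̄p)(rm − r̄m) / 5 = 2.3228
Var(rm) = Σ(rm − r̄m)² / 5 = 4.9976
β = Cov / Var = 2.3228 / 4.9976 = 0.4648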